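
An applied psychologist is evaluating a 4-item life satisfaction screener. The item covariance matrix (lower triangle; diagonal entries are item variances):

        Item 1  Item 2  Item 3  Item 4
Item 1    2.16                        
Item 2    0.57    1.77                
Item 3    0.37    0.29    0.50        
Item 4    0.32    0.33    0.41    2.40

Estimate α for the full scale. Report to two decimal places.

ΣVar(i) = 2.16 + 1.77 + 0.50 + 2.40 = 6.83
Σ_{i<j} σ_ij = 2.29
Var(T) = 6.83 + 2 × 2.29 = 11.41
α = (k/(k−1))·(1 − ΣVar(i)/Var(T)) = (4/3)·(1 − 6.83/11.41) = 0.54

α = 0.54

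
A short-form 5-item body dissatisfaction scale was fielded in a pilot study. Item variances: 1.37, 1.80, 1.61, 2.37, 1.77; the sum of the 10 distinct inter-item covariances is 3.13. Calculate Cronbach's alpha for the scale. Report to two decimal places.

ΣVar(i) = 1.37 + 1.80 + 1.61 + 2.37 + 1.77 = 8.92
Sum of distinct covariances = 3.13
total variance = ΣVar(i) + 2·Σcov = 8.92 + 2 × 3.13 = 15.18
α = (5/4)·(1 − 8.92/15.18) = 0.52

α = 0.52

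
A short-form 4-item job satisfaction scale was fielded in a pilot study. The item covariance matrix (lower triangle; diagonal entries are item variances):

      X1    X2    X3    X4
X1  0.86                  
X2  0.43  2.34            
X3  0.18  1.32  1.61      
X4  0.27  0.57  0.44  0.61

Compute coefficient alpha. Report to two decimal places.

α = 0.72

Σσ²ᵢ = 0.86 + 2.34 + 1.61 + 0.61 = 5.42
Σ_{i<j} σ_ij = 3.21
σ²_total = 5.42 + 2 × 3.21 = 11.84
α = (k/(k−1))·(1 − Σσ²ᵢ/σ²_total) = (4/3)·(1 − 5.42/11.84) = 0.72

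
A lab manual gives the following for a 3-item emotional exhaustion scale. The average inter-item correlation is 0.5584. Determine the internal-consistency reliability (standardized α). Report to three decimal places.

Standardized α = k·r̄ / (1 + (k−1)·r̄) = 3 × 0.5584 / (1 + 2 × 0.5584)
  = 1.6752 / 2.1168 = 0.791

α = 0.791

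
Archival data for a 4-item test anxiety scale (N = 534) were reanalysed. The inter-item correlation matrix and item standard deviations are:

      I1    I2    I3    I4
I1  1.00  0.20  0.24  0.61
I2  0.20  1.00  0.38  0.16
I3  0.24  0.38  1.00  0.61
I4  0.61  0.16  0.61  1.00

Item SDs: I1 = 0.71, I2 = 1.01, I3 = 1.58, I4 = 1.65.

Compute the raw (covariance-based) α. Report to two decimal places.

Σσ²ᵢ = 0.71² + 1.01² + 1.58² + 1.65² = 6.7431
Covariances σ_ij = r_ij · s_i · s_j:
  σ(I1,I2) = 0.20 × 0.71 × 1.01 = 0.1434
  σ(I1,I3) = 0.24 × 0.71 × 1.58 = 0.2692
  σ(I1,I4) = 0.61 × 0.71 × 1.65 = 0.7146
  σ(I2,I3) = 0.38 × 1.01 × 1.58 = 0.6064
  σ(I2,I4) = 0.16 × 1.01 × 1.65 = 0.2666
  σ(I3,I4) = 0.61 × 1.58 × 1.65 = 1.5903
σ²_T = Σσ²ᵢ + 2·Σσ_ij = 6.7431 + 2 × 3.5905 = 13.9241
α = (4/3)·(1 − 6.7431/13.9241) = 0.69

α = 0.69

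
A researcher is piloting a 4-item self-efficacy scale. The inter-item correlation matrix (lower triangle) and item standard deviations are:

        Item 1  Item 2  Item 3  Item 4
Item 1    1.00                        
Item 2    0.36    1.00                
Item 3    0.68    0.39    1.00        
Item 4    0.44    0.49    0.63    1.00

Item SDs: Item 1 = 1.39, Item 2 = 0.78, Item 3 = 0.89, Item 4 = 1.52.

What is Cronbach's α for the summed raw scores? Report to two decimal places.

Σσ²ᵢ = 1.39² + 0.78² + 0.89² + 1.52² = 5.6430
Covariances σ_ij = r_ij · s_i · s_j:
  σ(Item 1,Item 2) = 0.36 × 1.39 × 0.78 = 0.3903
  σ(Item 1,Item 3) = 0.68 × 1.39 × 0.89 = 0.8412
  σ(Item 1,Item 4) = 0.44 × 1.39 × 1.52 = 0.9296
  σ(Item 2,Item 3) = 0.39 × 0.78 × 0.89 = 0.2707
  σ(Item 2,Item 4) = 0.49 × 0.78 × 1.52 = 0.5809
  σ(Item 3,Item 4) = 0.63 × 0.89 × 1.52 = 0.8523
σ²_T = Σσ²ᵢ + 2·Σσ_ij = 5.6430 + 2 × 3.8650 = 13.3730
α = (4/3)·(1 − 5.6430/13.3730) = 0.77

Cronbach's α = 0.77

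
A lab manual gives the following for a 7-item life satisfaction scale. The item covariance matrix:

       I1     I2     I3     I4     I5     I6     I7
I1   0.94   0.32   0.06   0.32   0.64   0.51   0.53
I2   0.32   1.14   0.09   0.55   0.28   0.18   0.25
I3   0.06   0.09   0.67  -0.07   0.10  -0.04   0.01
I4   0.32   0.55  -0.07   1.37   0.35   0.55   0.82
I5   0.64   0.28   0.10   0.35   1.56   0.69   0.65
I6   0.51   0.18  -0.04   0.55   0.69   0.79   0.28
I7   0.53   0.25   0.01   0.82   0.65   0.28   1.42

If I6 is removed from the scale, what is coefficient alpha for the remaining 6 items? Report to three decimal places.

α = 0.696

Remaining items: I1, I2, I3, I4, I5, I7 (k = 6).
Σσ²ᵢ = 0.94 + 1.14 + 0.67 + 1.37 + 1.56 + 1.42 = 7.10
Var(T) = 7.10 + 2 × 4.90 = 16.90
α (item deleted) = (6/5)·(1 − 7.10/16.90) = 0.696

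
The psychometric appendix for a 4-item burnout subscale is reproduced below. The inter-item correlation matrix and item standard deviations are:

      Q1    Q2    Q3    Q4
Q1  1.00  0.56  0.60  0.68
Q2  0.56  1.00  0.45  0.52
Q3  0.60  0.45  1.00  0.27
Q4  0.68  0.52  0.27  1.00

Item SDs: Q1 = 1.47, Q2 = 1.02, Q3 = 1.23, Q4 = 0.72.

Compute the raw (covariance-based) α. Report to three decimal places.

α = 0.792

Σσ²ᵢ = 1.47² + 1.02² + 1.23² + 0.72² = 5.2326
Covariances σ_ij = r_ij · s_i · s_j:
  σ(Q1,Q2) = 0.56 × 1.47 × 1.02 = 0.8397
  σ(Q1,Q3) = 0.60 × 1.47 × 1.23 = 1.0849
  σ(Q1,Q4) = 0.68 × 1.47 × 0.72 = 0.7197
  σ(Q2,Q3) = 0.45 × 1.02 × 1.23 = 0.5646
  σ(Q2,Q4) = 0.52 × 1.02 × 0.72 = 0.3819
  σ(Q3,Q4) = 0.27 × 1.23 × 0.72 = 0.2391
σ²_T = Σσ²ᵢ + 2·Σσ_ij = 5.2326 + 2 × 3.8299 = 12.8924
α = (4/3)·(1 − 5.2326/12.8924) = 0.792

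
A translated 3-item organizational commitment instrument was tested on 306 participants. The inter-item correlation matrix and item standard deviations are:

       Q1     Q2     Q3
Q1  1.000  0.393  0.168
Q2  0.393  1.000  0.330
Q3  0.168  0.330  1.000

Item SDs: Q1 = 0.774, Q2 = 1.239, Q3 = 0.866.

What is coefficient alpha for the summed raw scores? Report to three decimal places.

Σσ²ᵢ = 0.774² + 1.239² + 0.866² = 2.8842
Covariances σ_ij = r_ij · s_i · s_j:
  σ(Q1,Q2) = 0.393 × 0.774 × 1.239 = 0.3769
  σ(Q1,Q3) = 0.168 × 0.774 × 0.866 = 0.1126
  σ(Q2,Q3) = 0.330 × 1.239 × 0.866 = 0.3541
σ²_T = Σσ²ᵢ + 2·Σσ_ij = 2.8842 + 2 × 0.8436 = 4.5714
α = (3/2)·(1 − 2.8842/4.5714) = 0.554

coefficient alpha = 0.554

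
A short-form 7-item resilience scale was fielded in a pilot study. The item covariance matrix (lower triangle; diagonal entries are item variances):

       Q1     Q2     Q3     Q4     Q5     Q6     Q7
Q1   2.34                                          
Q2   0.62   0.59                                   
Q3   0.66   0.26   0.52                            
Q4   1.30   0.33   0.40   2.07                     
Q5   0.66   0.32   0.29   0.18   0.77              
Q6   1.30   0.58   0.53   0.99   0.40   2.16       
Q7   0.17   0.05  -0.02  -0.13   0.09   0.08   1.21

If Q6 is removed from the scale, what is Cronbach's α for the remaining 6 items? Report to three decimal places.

Cronbach's α = 0.696

Remaining items: Q1, Q2, Q3, Q4, Q5, Q7 (k = 6).
Σσᵢ² = 2.34 + 0.59 + 0.52 + 2.07 + 0.77 + 1.21 = 7.50
total variance = 7.50 + 2 × 5.18 = 17.86
α (item deleted) = (6/5)·(1 − 7.50/17.86) = 0.696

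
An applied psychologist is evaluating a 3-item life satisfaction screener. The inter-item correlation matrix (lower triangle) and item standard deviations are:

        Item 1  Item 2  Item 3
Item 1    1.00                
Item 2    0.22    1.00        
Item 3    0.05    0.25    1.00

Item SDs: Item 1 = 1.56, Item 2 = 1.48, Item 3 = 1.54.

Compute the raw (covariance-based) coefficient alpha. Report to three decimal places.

Σσ²ᵢ = 1.56² + 1.48² + 1.54² = 6.9956
Covariances σ_ij = r_ij · s_i · s_j:
  σ(Item 1,Item 2) = 0.22 × 1.56 × 1.48 = 0.5079
  σ(Item 1,Item 3) = 0.05 × 1.56 × 1.54 = 0.1201
  σ(Item 2,Item 3) = 0.25 × 1.48 × 1.54 = 0.5698
σ²_T = Σσ²ᵢ + 2·Σσ_ij = 6.9956 + 2 × 1.1978 = 9.3912
α = (3/2)·(1 − 6.9956/9.3912) = 0.383

coefficient alpha = 0.383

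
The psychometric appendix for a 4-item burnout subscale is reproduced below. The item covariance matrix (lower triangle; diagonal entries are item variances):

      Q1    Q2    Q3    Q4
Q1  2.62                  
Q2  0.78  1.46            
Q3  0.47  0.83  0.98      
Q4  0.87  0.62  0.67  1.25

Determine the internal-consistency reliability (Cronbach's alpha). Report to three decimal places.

α = 0.764

sum of item variances = 2.62 + 1.46 + 0.98 + 1.25 = 6.31
Sum of off-diagonal covariances = 4.24
Var(T) = 6.31 + 2 × 4.24 = 14.79
α = (k/(k−1))·(1 − sum of item variances/Var(T)) = (4/3)·(1 − 6.31/14.79) = 0.764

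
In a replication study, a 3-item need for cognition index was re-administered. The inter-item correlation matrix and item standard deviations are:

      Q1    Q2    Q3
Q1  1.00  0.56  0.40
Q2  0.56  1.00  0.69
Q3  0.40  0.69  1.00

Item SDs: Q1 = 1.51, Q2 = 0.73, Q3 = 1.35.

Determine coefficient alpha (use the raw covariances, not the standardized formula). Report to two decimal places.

α = 0.72

Σσ²ᵢ = 1.51² + 0.73² + 1.35² = 4.6355
Covariances σ_ij = r_ij · s_i · s_j:
  σ(Q1,Q2) = 0.56 × 1.51 × 0.73 = 0.6173
  σ(Q1,Q3) = 0.40 × 1.51 × 1.35 = 0.8154
  σ(Q2,Q3) = 0.69 × 0.73 × 1.35 = 0.6800
σ²_T = Σσ²ᵢ + 2·Σσ_ij = 4.6355 + 2 × 2.1127 = 8.8609
α = (3/2)·(1 − 4.6355/8.8609) = 0.72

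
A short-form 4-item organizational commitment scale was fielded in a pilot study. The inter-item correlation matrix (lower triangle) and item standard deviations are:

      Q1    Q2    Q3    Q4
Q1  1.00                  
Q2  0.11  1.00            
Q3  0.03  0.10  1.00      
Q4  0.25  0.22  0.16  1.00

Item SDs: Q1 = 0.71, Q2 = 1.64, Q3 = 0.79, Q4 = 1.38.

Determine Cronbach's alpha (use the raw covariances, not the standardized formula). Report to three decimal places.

Σσ²ᵢ = 0.71² + 1.64² + 0.79² + 1.38² = 5.7222
Covariances σ_ij = r_ij · s_i · s_j:
  σ(Q1,Q2) = 0.11 × 0.71 × 1.64 = 0.1281
  σ(Q1,Q3) = 0.03 × 0.71 × 0.79 = 0.0168
  σ(Q1,Q4) = 0.25 × 0.71 × 1.38 = 0.2449
  σ(Q2,Q3) = 0.10 × 1.64 × 0.79 = 0.1296
  σ(Q2,Q4) = 0.22 × 1.64 × 1.38 = 0.4979
  σ(Q3,Q4) = 0.16 × 0.79 × 1.38 = 0.1744
σ²_T = Σσ²ᵢ + 2·Σσ_ij = 5.7222 + 2 × 1.1917 = 8.1056
α = (4/3)·(1 − 5.7222/8.1056) = 0.392

α = 0.392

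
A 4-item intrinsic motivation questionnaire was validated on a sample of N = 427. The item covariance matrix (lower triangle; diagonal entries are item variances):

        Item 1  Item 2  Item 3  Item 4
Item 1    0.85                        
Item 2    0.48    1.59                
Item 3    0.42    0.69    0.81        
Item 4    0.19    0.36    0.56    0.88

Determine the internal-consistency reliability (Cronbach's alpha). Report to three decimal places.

sum of item variances = 0.85 + 1.59 + 0.81 + 0.88 = 4.13
Sum of the distinct covariances = 2.70
Var(T) = 4.13 + 2 × 2.70 = 9.53
α = (k/(k−1))·(1 − sum of item variances/Var(T)) = (4/3)·(1 − 4.13/9.53) = 0.756

Cronbach's alpha = 0.756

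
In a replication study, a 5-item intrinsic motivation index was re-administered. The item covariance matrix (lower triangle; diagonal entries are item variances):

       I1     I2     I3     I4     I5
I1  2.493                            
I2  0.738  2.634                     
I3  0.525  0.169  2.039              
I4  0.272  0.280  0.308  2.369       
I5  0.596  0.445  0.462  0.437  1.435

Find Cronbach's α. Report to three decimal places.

α = 0.544

Σσ²ᵢ = 2.493 + 2.634 + 2.039 + 2.369 + 1.435 = 10.970
Σ_{i<j} σ_ij = 4.232
σ²_T = 10.970 + 2 × 4.232 = 19.434
α = (k/(k−1))·(1 − Σσ²ᵢ/σ²_T) = (5/4)·(1 − 10.970/19.434) = 0.544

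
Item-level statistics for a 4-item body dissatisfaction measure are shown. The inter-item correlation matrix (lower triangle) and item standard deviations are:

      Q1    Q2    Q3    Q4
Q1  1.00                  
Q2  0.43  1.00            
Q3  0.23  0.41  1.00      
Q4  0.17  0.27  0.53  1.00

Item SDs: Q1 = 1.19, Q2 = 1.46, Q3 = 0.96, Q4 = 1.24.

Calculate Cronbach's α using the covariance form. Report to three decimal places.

Σσ²ᵢ = 1.19² + 1.46² + 0.96² + 1.24² = 6.0069
Covariances σ_ij = r_ij · s_i · s_j:
  σ(Q1,Q2) = 0.43 × 1.19 × 1.46 = 0.7471
  σ(Q1,Q3) = 0.23 × 1.19 × 0.96 = 0.2628
  σ(Q1,Q4) = 0.17 × 1.19 × 1.24 = 0.2509
  σ(Q2,Q3) = 0.41 × 1.46 × 0.96 = 0.5747
  σ(Q2,Q4) = 0.27 × 1.46 × 1.24 = 0.4888
  σ(Q3,Q4) = 0.53 × 0.96 × 1.24 = 0.6309
σ²_T = Σσ²ᵢ + 2·Σσ_ij = 6.0069 + 2 × 2.9552 = 11.9173
α = (4/3)·(1 − 6.0069/11.9173) = 0.661

Cronbach's α = 0.661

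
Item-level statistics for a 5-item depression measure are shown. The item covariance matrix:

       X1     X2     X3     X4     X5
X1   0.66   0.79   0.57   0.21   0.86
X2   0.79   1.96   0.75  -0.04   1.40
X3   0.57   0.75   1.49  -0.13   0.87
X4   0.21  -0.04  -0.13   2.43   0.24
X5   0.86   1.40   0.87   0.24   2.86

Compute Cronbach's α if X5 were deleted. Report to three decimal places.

α = 0.529

Remaining items: X1, X2, X3, X4 (k = 4).
ΣVar(i) = 0.66 + 1.96 + 1.49 + 2.43 = 6.54
σ²_T = 6.54 + 2 × 2.15 = 10.84
α (item deleted) = (4/3)·(1 − 6.54/10.84) = 0.529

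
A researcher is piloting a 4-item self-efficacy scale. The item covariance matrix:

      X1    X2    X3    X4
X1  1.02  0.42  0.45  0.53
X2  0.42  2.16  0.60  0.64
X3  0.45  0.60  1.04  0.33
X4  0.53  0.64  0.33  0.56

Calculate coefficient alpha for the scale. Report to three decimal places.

Σσ²ᵢ = 1.02 + 2.16 + 1.04 + 0.56 = 4.78
Sum of the distinct covariances = 2.97
total variance = 4.78 + 2 × 2.97 = 10.72
α = (k/(k−1))·(1 − Σσ²ᵢ/total variance) = (4/3)·(1 − 4.78/10.72) = 0.739

α = 0.739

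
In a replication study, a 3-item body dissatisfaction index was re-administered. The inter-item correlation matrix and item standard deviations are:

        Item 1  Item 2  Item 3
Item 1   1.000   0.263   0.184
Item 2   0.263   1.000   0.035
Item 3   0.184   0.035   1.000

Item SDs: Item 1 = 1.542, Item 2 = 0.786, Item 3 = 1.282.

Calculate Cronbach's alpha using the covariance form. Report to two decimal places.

α = 0.35

Σσ²ᵢ = 1.542² + 0.786² + 1.282² = 4.6391
Covariances σ_ij = r_ij · s_i · s_j:
  σ(Item 1,Item 2) = 0.263 × 1.542 × 0.786 = 0.3188
  σ(Item 1,Item 3) = 0.184 × 1.542 × 1.282 = 0.3637
  σ(Item 2,Item 3) = 0.035 × 0.786 × 1.282 = 0.0353
σ²_T = Σσ²ᵢ + 2·Σσ_ij = 4.6391 + 2 × 0.7178 = 6.0747
α = (3/2)·(1 − 4.6391/6.0747) = 0.35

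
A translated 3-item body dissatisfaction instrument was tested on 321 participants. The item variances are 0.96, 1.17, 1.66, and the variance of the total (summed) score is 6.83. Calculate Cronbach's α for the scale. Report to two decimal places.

Σσᵢ² = 0.96 + 1.17 + 1.66 = 3.79
α = (k/(k−1))·(1 − Σσᵢ²/total variance) = (3/2)·(1 − 3.79/6.83) = 0.67

α = 0.67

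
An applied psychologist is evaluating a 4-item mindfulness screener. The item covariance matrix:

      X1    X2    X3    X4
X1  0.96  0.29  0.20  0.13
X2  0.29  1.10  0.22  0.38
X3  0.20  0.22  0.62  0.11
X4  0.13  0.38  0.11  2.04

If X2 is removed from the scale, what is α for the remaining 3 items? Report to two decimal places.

α = 0.29

Remaining items: X1, X3, X4 (k = 3).
Σσᵢ² = 0.96 + 0.62 + 2.04 = 3.62
σ²_T = 3.62 + 2 × 0.44 = 4.50
α (item deleted) = (3/2)·(1 − 3.62/4.50) = 0.29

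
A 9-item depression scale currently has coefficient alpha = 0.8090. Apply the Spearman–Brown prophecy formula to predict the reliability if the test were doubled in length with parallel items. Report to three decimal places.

predicted reliability = 0.894

Length factor m = 2
α' = m·α / (1 + (m−1)·α)
   = 2 × 0.8090 / (1 + (2 − 1) × 0.8090)
   = 1.6180 / 1.8090 = 0.894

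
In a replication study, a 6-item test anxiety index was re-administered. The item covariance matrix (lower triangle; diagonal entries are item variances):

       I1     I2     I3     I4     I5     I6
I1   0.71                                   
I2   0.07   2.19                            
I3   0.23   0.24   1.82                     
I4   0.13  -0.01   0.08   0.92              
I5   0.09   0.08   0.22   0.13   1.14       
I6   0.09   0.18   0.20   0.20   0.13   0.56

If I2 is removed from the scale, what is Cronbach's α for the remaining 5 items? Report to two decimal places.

Remaining items: I1, I3, I4, I5, I6 (k = 5).
sum of item variances = 0.71 + 1.82 + 0.92 + 1.14 + 0.56 = 5.15
σ²_total = 5.15 + 2 × 1.50 = 8.15
α (item deleted) = (5/4)·(1 − 5.15/8.15) = 0.46

α = 0.46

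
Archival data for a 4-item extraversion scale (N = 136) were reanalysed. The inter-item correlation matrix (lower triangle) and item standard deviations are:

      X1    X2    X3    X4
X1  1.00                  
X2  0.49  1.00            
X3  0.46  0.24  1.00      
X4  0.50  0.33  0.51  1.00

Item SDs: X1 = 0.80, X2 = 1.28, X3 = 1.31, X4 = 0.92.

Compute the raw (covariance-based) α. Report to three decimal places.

α = 0.710

Σσ²ᵢ = 0.80² + 1.28² + 1.31² + 0.92² = 4.8409
Covariances σ_ij = r_ij · s_i · s_j:
  σ(X1,X2) = 0.49 × 0.80 × 1.28 = 0.5018
  σ(X1,X3) = 0.46 × 0.80 × 1.31 = 0.4821
  σ(X1,X4) = 0.50 × 0.80 × 0.92 = 0.3680
  σ(X2,X3) = 0.24 × 1.28 × 1.31 = 0.4024
  σ(X2,X4) = 0.33 × 1.28 × 0.92 = 0.3886
  σ(X3,X4) = 0.51 × 1.31 × 0.92 = 0.6147
σ²_T = Σσ²ᵢ + 2·Σσ_ij = 4.8409 + 2 × 2.7576 = 10.3561
α = (4/3)·(1 − 4.8409/10.3561) = 0.710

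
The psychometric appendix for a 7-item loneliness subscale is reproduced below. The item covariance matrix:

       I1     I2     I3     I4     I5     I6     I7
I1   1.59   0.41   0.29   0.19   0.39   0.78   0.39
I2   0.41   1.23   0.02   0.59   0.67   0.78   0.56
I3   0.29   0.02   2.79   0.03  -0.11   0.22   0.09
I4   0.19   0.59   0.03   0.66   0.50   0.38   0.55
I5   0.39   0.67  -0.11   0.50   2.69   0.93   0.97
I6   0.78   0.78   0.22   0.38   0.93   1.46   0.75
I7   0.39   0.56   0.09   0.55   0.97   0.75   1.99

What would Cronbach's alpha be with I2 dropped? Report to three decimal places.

Remaining items: I1, I3, I4, I5, I6, I7 (k = 6).
Σσ²ᵢ = 1.59 + 2.79 + 0.66 + 2.69 + 1.46 + 1.99 = 11.18
σ²_T = 11.18 + 2 × 6.35 = 23.88
α (item deleted) = (6/5)·(1 − 11.18/23.88) = 0.638

α = 0.638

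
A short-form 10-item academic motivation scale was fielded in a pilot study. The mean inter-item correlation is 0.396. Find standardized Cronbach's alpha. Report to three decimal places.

Standardized α = k·r̄ / (1 + (k−1)·r̄) = 10 × 0.396 / (1 + 9 × 0.396)
  = 3.9600 / 4.5640 = 0.868

α = 0.868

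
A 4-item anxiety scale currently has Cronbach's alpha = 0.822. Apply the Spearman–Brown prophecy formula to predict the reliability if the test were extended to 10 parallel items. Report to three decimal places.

predicted reliability = 0.920

Length factor m = 10/4 = 2.5000
α' = m·α / (1 + (m−1)·α)
   = 10/4 × 0.822 / (1 + (10/4 − 1) × 0.822)
   = 2.0550 / 2.2330 = 0.920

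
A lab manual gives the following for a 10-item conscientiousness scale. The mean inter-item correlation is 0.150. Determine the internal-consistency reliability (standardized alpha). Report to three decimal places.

Standardized α = k·r̄ / (1 + (k−1)·r̄) = 10 × 0.150 / (1 + 9 × 0.150)
  = 1.5000 / 2.3500 = 0.638

standardized alpha = 0.638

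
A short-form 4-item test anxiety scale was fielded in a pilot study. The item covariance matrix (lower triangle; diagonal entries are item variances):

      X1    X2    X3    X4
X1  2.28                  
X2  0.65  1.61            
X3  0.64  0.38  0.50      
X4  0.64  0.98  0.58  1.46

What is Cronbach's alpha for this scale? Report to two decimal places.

Σσᵢ² = 2.28 + 1.61 + 0.50 + 1.46 = 5.85
Sum of off-diagonal covariances = 3.87
total variance = 5.85 + 2 × 3.87 = 13.59
α = (k/(k−1))·(1 − Σσᵢ²/total variance) = (4/3)·(1 − 5.85/13.59) = 0.76

Cronbach's alpha = 0.76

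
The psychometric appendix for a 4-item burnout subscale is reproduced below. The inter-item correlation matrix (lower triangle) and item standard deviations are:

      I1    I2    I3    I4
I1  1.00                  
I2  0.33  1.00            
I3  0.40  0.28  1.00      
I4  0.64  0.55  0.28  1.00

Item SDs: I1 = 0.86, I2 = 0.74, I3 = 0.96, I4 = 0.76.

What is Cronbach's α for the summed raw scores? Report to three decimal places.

Cronbach's α = 0.727

Σσ²ᵢ = 0.86² + 0.74² + 0.96² + 0.76² = 2.7864
Covariances σ_ij = r_ij · s_i · s_j:
  σ(I1,I2) = 0.33 × 0.86 × 0.74 = 0.2100
  σ(I1,I3) = 0.40 × 0.86 × 0.96 = 0.3302
  σ(I1,I4) = 0.64 × 0.86 × 0.76 = 0.4183
  σ(I2,I3) = 0.28 × 0.74 × 0.96 = 0.1989
  σ(I2,I4) = 0.55 × 0.74 × 0.76 = 0.3093
  σ(I3,I4) = 0.28 × 0.96 × 0.76 = 0.2043
σ²_T = Σσ²ᵢ + 2·Σσ_ij = 2.7864 + 2 × 1.6710 = 6.1284
α = (4/3)·(1 − 2.7864/6.1284) = 0.727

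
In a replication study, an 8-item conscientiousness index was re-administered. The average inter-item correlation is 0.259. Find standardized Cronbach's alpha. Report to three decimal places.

standardized Cronbach's alpha = 0.737

Standardized α = k·r̄ / (1 + (k−1)·r̄) = 8 × 0.259 / (1 + 7 × 0.259)
  = 2.0720 / 2.8130 = 0.737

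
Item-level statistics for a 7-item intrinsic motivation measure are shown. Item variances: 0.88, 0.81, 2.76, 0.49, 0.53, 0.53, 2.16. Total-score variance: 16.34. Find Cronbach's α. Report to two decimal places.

Σσᵢ² = 0.88 + 0.81 + 2.76 + 0.49 + 0.53 + 0.53 + 2.16 = 8.16
α = (k/(k−1))·(1 − Σσᵢ²/total variance) = (7/6)·(1 − 8.16/16.34) = 0.58

α = 0.58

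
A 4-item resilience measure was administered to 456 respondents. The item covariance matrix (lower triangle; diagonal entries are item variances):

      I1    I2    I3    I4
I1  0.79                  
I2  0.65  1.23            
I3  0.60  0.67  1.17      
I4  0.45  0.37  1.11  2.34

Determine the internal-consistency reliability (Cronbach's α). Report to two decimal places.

Σσ²ᵢ = 0.79 + 1.23 + 1.17 + 2.34 = 5.53
Sum of the distinct covariances = 3.85
total variance = 5.53 + 2 × 3.85 = 13.23
α = (k/(k−1))·(1 − Σσ²ᵢ/total variance) = (4/3)·(1 − 5.53/13.23) = 0.78

Cronbach's α = 0.78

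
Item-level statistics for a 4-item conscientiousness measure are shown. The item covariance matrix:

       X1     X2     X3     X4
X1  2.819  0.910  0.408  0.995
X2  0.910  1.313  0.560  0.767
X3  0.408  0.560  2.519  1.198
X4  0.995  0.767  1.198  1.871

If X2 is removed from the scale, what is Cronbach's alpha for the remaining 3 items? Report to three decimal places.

α = 0.629

Remaining items: X1, X3, X4 (k = 3).
Σσᵢ² = 2.819 + 2.519 + 1.871 = 7.209
σ²_total = 7.209 + 2 × 2.601 = 12.411
α (item deleted) = (3/2)·(1 − 7.209/12.411) = 0.629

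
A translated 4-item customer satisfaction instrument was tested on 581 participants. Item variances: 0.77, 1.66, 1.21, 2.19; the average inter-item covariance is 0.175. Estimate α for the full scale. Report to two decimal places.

α = 0.35

ΣVar(i) = 0.77 + 1.66 + 1.21 + 2.19 = 5.83
Sum of the 6 distinct covariances = 6 × 0.175 = 1.050
Var(T) = ΣVar(i) + 2·Σcov = 5.83 + 2 × 1.050 = 7.930
α = (4/3)·(1 − 5.83/7.930) = 0.35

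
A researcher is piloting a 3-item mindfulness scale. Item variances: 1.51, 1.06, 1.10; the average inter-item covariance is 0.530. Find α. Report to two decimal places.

Σσ²ᵢ = 1.51 + 1.06 + 1.10 = 3.67
Sum of the 3 distinct covariances = 3 × 0.530 = 1.590
Var(T) = Σσ²ᵢ + 2·Σcov = 3.67 + 2 × 1.590 = 6.850
α = (3/2)·(1 − 3.67/6.850) = 0.70

α = 0.70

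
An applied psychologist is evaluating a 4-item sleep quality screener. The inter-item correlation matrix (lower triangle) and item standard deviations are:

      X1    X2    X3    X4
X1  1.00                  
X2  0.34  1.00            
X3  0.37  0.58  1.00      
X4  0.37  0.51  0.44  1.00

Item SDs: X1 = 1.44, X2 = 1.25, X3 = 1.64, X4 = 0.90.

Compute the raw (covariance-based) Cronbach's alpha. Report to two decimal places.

Σσ²ᵢ = 1.44² + 1.25² + 1.64² + 0.90² = 7.1357
Covariances σ_ij = r_ij · s_i · s_j:
  σ(X1,X2) = 0.34 × 1.44 × 1.25 = 0.6120
  σ(X1,X3) = 0.37 × 1.44 × 1.64 = 0.8738
  σ(X1,X4) = 0.37 × 1.44 × 0.90 = 0.4795
  σ(X2,X3) = 0.58 × 1.25 × 1.64 = 1.1890
  σ(X2,X4) = 0.51 × 1.25 × 0.90 = 0.5737
  σ(X3,X4) = 0.44 × 1.64 × 0.90 = 0.6494
σ²_T = Σσ²ᵢ + 2·Σσ_ij = 7.1357 + 2 × 4.3774 = 15.8905
α = (4/3)·(1 − 7.1357/15.8905) = 0.73

α = 0.73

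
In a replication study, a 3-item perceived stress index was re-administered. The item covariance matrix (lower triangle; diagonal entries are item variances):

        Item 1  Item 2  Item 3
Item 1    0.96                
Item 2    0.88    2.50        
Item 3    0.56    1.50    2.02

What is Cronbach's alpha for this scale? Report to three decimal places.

sum of item variances = 0.96 + 2.50 + 2.02 = 5.48
Sum of the distinct covariances = 2.94
total variance = 5.48 + 2 × 2.94 = 11.36
α = (k/(k−1))·(1 − sum of item variances/total variance) = (3/2)·(1 − 5.48/11.36) = 0.776

Cronbach's alpha = 0.776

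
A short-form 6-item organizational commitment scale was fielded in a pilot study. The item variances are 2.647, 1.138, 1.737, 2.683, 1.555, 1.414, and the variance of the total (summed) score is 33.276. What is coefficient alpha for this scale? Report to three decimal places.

sum of item variances = 2.647 + 1.138 + 1.737 + 2.683 + 1.555 + 1.414 = 11.174
α = (k/(k−1))·(1 − sum of item variances/total variance) = (6/5)·(1 − 11.174/33.276) = 0.797

coefficient alpha = 0.797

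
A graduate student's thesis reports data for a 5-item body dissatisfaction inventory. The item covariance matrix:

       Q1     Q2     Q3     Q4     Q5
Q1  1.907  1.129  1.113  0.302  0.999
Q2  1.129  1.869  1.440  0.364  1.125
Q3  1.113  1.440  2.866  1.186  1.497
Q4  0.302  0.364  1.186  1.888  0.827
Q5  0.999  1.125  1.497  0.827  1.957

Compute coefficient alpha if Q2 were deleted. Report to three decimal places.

Remaining items: Q1, Q3, Q4, Q5 (k = 4).
Σσᵢ² = 1.907 + 2.866 + 1.888 + 1.957 = 8.618
σ²_T = 8.618 + 2 × 5.924 = 20.466
α (item deleted) = (4/3)·(1 − 8.618/20.466) = 0.772

α = 0.772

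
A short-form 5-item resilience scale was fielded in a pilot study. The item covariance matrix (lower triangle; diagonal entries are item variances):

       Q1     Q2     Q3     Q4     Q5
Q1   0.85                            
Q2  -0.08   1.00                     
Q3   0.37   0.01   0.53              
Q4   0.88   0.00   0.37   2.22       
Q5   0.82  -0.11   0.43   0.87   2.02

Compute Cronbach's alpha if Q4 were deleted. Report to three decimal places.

Remaining items: Q1, Q2, Q3, Q5 (k = 4).
Σσᵢ² = 0.85 + 1.00 + 0.53 + 2.02 = 4.40
Var(T) = 4.40 + 2 × 1.44 = 7.28
α (item deleted) = (4/3)·(1 − 4.40/7.28) = 0.527

Cronbach's alpha = 0.527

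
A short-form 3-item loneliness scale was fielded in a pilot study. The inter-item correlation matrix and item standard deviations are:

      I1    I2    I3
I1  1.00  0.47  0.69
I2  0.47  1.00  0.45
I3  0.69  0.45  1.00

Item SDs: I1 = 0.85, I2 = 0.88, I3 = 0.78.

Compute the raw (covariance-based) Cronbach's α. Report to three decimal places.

Cronbach's α = 0.773

Σσ²ᵢ = 0.85² + 0.88² + 0.78² = 2.1053
Covariances σ_ij = r_ij · s_i · s_j:
  σ(I1,I2) = 0.47 × 0.85 × 0.88 = 0.3516
  σ(I1,I3) = 0.69 × 0.85 × 0.78 = 0.4575
  σ(I2,I3) = 0.45 × 0.88 × 0.78 = 0.3089
σ²_T = Σσ²ᵢ + 2·Σσ_ij = 2.1053 + 2 × 1.1180 = 4.3413
α = (3/2)·(1 − 2.1053/4.3413) = 0.773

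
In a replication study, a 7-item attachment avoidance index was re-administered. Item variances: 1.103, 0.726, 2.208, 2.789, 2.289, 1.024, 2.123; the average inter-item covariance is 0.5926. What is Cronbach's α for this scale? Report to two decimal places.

α = 0.78

Σσ²ᵢ = 1.103 + 0.726 + 2.208 + 2.789 + 2.289 + 1.024 + 2.123 = 12.262
Sum of the 21 distinct covariances = 21 × 0.5926 = 12.4446
σ²_total = Σσ²ᵢ + 2·Σcov = 12.262 + 2 × 12.4446 = 37.1512
α = (7/6)·(1 − 12.262/37.1512) = 0.78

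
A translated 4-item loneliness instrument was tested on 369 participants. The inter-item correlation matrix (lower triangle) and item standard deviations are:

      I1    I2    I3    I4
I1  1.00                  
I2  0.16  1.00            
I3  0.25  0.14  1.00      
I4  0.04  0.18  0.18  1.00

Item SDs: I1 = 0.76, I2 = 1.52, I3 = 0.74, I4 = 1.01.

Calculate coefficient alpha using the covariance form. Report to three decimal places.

coefficient alpha = 0.391

Σσ²ᵢ = 0.76² + 1.52² + 0.74² + 1.01² = 4.4557
Covariances σ_ij = r_ij · s_i · s_j:
  σ(I1,I2) = 0.16 × 0.76 × 1.52 = 0.1848
  σ(I1,I3) = 0.25 × 0.76 × 0.74 = 0.1406
  σ(I1,I4) = 0.04 × 0.76 × 1.01 = 0.0307
  σ(I2,I3) = 0.14 × 1.52 × 0.74 = 0.1575
  σ(I2,I4) = 0.18 × 1.52 × 1.01 = 0.2763
  σ(I3,I4) = 0.18 × 0.74 × 1.01 = 0.1345
σ²_T = Σσ²ᵢ + 2·Σσ_ij = 4.4557 + 2 × 0.9244 = 6.3045
α = (4/3)·(1 − 4.4557/6.3045) = 0.391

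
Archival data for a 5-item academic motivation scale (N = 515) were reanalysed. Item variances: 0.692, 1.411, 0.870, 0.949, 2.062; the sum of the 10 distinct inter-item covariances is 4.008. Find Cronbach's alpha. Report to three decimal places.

sum of item variances = 0.692 + 1.411 + 0.870 + 0.949 + 2.062 = 5.984
Sum of distinct covariances = 4.008
σ²_T = sum of item variances + 2·Σcov = 5.984 + 2 × 4.008 = 14.000
α = (5/4)·(1 − 5.984/14.000) = 0.716

Cronbach's alpha = 0.716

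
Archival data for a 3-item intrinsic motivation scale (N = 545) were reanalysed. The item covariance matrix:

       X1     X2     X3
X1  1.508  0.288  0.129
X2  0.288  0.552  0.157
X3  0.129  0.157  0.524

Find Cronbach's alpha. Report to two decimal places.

Cronbach's alpha = 0.46

Σσᵢ² = 1.508 + 0.552 + 0.524 = 2.584
Σ_{i<j} σ_ij = 0.574
σ²_total = 2.584 + 2 × 0.574 = 3.732
α = (k/(k−1))·(1 − Σσᵢ²/σ²_total) = (3/2)·(1 − 2.584/3.732) = 0.46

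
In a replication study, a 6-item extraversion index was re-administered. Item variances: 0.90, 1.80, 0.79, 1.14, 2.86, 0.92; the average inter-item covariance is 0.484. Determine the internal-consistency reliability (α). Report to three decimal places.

sum of item variances = 0.90 + 1.80 + 0.79 + 1.14 + 2.86 + 0.92 = 8.41
Sum of the 15 distinct covariances = 15 × 0.484 = 7.260
σ²_T = sum of item variances + 2·Σcov = 8.41 + 2 × 7.260 = 22.930
α = (6/5)·(1 − 8.41/22.930) = 0.760

α = 0.760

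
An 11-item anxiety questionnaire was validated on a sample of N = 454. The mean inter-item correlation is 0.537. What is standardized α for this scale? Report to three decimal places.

Standardized α = k·r̄ / (1 + (k−1)·r̄) = 11 × 0.537 / (1 + 10 × 0.537)
  = 5.9070 / 6.3700 = 0.927

standardized α = 0.927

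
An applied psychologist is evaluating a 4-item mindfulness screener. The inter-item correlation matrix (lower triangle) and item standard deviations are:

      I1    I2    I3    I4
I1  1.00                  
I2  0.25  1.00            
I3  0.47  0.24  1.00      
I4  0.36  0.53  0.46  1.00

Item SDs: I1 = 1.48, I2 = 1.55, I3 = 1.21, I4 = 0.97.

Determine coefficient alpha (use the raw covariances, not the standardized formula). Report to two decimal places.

Σσ²ᵢ = 1.48² + 1.55² + 1.21² + 0.97² = 6.9979
Covariances σ_ij = r_ij · s_i · s_j:
  σ(I1,I2) = 0.25 × 1.48 × 1.55 = 0.5735
  σ(I1,I3) = 0.47 × 1.48 × 1.21 = 0.8417
  σ(I1,I4) = 0.36 × 1.48 × 0.97 = 0.5168
  σ(I2,I3) = 0.24 × 1.55 × 1.21 = 0.4501
  σ(I2,I4) = 0.53 × 1.55 × 0.97 = 0.7969
  σ(I3,I4) = 0.46 × 1.21 × 0.97 = 0.5399
σ²_T = Σσ²ᵢ + 2·Σσ_ij = 6.9979 + 2 × 3.7189 = 14.4357
α = (4/3)·(1 − 6.9979/14.4357) = 0.69

α = 0.69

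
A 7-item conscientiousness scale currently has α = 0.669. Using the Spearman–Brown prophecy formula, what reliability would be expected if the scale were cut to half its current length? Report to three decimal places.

Length factor m = 1/2
α' = m·α / (1 − (1−m)·α)
   = 1/2 × 0.669 / (1 − (1 − 1/2) × 0.669)
   = 0.3345 / 0.6655 = 0.503

predicted reliability = 0.503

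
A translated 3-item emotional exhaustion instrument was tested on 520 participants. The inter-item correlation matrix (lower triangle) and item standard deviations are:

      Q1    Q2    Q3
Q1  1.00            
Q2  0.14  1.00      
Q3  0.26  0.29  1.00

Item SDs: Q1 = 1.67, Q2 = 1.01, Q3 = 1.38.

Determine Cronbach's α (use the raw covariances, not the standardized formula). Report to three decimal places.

Σσ²ᵢ = 1.67² + 1.01² + 1.38² = 5.7134
Covariances σ_ij = r_ij · s_i · s_j:
  σ(Q1,Q2) = 0.14 × 1.67 × 1.01 = 0.2361
  σ(Q1,Q3) = 0.26 × 1.67 × 1.38 = 0.5992
  σ(Q2,Q3) = 0.29 × 1.01 × 1.38 = 0.4042
σ²_T = Σσ²ᵢ + 2·Σσ_ij = 5.7134 + 2 × 1.2395 = 8.1924
α = (3/2)·(1 − 5.7134/8.1924) = 0.454

Cronbach's α = 0.454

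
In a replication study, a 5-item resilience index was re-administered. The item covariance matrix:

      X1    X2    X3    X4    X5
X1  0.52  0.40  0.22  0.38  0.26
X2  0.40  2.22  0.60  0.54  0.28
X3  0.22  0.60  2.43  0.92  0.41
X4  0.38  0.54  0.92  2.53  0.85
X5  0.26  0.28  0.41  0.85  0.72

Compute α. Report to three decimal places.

Σσ²ᵢ = 0.52 + 2.22 + 2.43 + 2.53 + 0.72 = 8.42
Σ_{i<j} σ_ij = 4.86
σ²_total = 8.42 + 2 × 4.86 = 18.14
α = (k/(k−1))·(1 − Σσ²ᵢ/σ²_total) = (5/4)·(1 − 8.42/18.14) = 0.670

α = 0.670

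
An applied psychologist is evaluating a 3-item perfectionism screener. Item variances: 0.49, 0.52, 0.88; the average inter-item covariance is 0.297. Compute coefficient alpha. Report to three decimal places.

coefficient alpha = 0.728

Σσ²ᵢ = 0.49 + 0.52 + 0.88 = 1.89
Sum of the 3 distinct covariances = 3 × 0.297 = 0.891
σ²_total = Σσ²ᵢ + 2·Σcov = 1.89 + 2 × 0.891 = 3.672
α = (3/2)·(1 − 1.89/3.672) = 0.728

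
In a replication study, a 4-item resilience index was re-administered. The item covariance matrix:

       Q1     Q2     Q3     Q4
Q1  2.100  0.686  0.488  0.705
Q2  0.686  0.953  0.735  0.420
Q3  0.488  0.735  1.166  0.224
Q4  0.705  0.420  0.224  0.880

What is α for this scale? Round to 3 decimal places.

Σσᵢ² = 2.100 + 0.953 + 1.166 + 0.880 = 5.099
Sum of off-diagonal covariances = 3.258
Var(T) = 5.099 + 2 × 3.258 = 11.615
α = (k/(k−1))·(1 − Σσᵢ²/Var(T)) = (4/3)·(1 − 5.099/11.615) = 0.748

α = 0.748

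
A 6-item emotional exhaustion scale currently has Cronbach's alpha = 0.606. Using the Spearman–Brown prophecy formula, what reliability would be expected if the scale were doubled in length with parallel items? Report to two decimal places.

predicted reliability = 0.75

Length factor m = 2
α' = m·α / (1 + (m−1)·α)
   = 2 × 0.606 / (1 + (2 − 1) × 0.606)
   = 1.2120 / 1.6060 = 0.75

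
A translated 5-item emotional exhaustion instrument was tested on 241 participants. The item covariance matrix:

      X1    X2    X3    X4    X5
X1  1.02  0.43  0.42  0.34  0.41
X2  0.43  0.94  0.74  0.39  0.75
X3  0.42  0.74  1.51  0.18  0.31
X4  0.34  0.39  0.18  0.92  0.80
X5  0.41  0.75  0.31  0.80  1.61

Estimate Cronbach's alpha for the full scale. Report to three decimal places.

Σσ²ᵢ = 1.02 + 0.94 + 1.51 + 0.92 + 1.61 = 6.00
Sum of off-diagonal covariances = 4.77
σ²_T = 6.00 + 2 × 4.77 = 15.54
α = (k/(k−1))·(1 − Σσ²ᵢ/σ²_T) = (5/4)·(1 − 6.00/15.54) = 0.767

α = 0.767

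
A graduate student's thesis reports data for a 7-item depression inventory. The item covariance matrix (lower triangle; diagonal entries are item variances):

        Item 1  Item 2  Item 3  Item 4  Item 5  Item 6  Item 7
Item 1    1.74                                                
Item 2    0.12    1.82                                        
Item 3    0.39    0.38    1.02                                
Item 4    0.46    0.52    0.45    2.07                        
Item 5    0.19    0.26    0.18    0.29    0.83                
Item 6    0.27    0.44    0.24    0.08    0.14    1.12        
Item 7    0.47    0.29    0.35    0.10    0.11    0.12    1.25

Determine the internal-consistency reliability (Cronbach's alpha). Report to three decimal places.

α = 0.633

Σσ²ᵢ = 1.74 + 1.82 + 1.02 + 2.07 + 0.83 + 1.12 + 1.25 = 9.85
Σ_{i<j} σ_ij = 5.85
σ²_T = 9.85 + 2 × 5.85 = 21.55
α = (k/(k−1))·(1 − Σσ²ᵢ/σ²_T) = (7/6)·(1 − 9.85/21.55) = 0.633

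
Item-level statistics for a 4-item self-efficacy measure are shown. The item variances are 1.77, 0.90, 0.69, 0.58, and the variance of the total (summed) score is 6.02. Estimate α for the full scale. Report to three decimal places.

α = 0.461

ΣVar(i) = 1.77 + 0.90 + 0.69 + 0.58 = 3.94
α = (k/(k−1))·(1 − ΣVar(i)/σ²_total) = (4/3)·(1 − 3.94/6.02) = 0.461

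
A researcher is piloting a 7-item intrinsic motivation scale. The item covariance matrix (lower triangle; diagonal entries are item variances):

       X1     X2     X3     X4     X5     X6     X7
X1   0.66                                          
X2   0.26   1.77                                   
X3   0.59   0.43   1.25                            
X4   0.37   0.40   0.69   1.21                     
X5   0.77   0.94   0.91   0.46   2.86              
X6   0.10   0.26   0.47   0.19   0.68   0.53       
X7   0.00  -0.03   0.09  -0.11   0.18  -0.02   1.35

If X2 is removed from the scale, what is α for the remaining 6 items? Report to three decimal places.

Remaining items: X1, X3, X4, X5, X6, X7 (k = 6).
Σσᵢ² = 0.66 + 1.25 + 1.21 + 2.86 + 0.53 + 1.35 = 7.86
σ²_T = 7.86 + 2 × 5.37 = 18.60
α (item deleted) = (6/5)·(1 − 7.86/18.60) = 0.693

α = 0.693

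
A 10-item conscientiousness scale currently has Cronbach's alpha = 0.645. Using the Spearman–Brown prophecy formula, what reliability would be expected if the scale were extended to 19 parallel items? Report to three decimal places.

predicted reliability = 0.775

Length factor m = 19/10 = 1.9000
α' = m·α / (1 + (m−1)·α)
   = 19/10 × 0.645 / (1 + (19/10 − 1) × 0.645)
   = 1.2255 / 1.5805 = 0.775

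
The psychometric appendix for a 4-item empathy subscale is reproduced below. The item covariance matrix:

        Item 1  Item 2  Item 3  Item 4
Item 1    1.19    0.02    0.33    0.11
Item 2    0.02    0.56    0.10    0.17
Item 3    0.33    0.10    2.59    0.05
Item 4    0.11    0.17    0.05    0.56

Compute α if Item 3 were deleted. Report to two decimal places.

α = 0.31

Remaining items: Item 1, Item 2, Item 4 (k = 3).
ΣVar(i) = 1.19 + 0.56 + 0.56 = 2.31
Var(T) = 2.31 + 2 × 0.30 = 2.91
α (item deleted) = (3/2)·(1 − 2.31/2.91) = 0.31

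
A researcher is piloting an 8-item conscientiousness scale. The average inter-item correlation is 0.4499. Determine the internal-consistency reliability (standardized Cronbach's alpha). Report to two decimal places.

Standardized α = k·r̄ / (1 + (k−1)·r̄) = 8 × 0.4499 / (1 + 7 × 0.4499)
  = 3.5992 / 4.1493 = 0.87

α = 0.87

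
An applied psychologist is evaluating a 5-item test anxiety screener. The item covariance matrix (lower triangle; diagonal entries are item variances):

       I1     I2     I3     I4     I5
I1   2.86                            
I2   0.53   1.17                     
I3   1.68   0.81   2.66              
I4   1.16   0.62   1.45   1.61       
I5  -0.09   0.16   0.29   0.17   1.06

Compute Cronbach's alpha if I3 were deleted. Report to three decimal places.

Remaining items: I1, I2, I4, I5 (k = 4).
ΣVar(i) = 2.86 + 1.17 + 1.61 + 1.06 = 6.70
Var(T) = 6.70 + 2 × 2.55 = 11.80
α (item deleted) = (4/3)·(1 − 6.70/11.80) = 0.576

α = 0.576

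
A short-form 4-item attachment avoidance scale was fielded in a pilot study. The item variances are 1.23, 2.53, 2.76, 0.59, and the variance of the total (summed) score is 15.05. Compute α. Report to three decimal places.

α = 0.703

Σσᵢ² = 1.23 + 2.53 + 2.76 + 0.59 = 7.11
α = (k/(k−1))·(1 − Σσᵢ²/total variance) = (4/3)·(1 − 7.11/15.05) = 0.703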